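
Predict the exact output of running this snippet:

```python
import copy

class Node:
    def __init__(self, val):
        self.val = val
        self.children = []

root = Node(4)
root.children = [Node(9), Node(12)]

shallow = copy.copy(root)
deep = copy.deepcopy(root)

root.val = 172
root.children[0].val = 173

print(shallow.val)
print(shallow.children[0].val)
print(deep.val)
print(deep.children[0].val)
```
4
173
4
9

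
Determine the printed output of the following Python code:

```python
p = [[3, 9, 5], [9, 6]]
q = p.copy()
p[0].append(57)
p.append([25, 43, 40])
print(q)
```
[[3, 9, 5, 57], [9, 6]]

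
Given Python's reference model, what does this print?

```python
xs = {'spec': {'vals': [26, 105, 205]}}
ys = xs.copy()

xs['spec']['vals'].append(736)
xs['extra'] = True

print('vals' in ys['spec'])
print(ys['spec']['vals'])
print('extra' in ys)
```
True
[26, 105, 205, 736]
False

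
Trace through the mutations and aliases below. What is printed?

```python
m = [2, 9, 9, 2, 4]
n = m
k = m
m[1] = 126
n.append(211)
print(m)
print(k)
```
[2, 126, 9, 2, 4, 211]
[2, 126, 9, 2, 4, 211]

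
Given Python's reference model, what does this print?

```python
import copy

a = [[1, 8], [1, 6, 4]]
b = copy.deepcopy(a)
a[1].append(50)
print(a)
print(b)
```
[[1, 8], [1, 6, 4, 50]]
[[1, 8], [1, 6, 4]]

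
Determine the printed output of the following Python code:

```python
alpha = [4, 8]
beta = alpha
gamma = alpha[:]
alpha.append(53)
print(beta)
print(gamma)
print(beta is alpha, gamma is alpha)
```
[4, 8, 53]
[4, 8]
True False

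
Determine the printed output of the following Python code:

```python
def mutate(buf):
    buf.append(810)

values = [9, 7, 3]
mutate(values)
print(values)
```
[9, 7, 3, 810]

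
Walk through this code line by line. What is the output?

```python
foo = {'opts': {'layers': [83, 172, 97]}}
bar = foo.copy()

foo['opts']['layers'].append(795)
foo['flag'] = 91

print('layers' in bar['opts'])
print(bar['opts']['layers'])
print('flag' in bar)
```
True
[83, 172, 97, 795]
False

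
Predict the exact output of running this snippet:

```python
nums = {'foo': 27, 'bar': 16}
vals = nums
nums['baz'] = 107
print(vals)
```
{'foo': 27, 'bar': 16, 'baz': 107}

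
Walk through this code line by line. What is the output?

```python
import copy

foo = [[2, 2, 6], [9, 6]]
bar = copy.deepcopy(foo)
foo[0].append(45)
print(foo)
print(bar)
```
[[2, 2, 6, 45], [9, 6]]
[[2, 2, 6], [9, 6]]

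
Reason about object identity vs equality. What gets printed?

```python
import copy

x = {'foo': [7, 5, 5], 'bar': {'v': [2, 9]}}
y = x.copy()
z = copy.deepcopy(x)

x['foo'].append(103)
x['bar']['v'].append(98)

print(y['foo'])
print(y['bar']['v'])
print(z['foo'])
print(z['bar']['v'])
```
[7, 5, 5, 103]
[2, 9, 98]
[7, 5, 5]
[2, 9]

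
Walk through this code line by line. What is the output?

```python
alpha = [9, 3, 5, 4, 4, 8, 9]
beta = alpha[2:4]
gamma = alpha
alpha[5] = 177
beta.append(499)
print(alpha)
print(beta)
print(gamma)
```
[9, 3, 5, 4, 4, 177, 9]
[5, 4, 499]
[9, 3, 5, 4, 4, 177, 9]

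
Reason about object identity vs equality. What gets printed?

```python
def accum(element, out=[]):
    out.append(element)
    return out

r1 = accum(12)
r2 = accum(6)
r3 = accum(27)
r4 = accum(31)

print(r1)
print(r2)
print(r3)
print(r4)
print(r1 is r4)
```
[12, 6, 27, 31]
[12, 6, 27, 31]
[12, 6, 27, 31]
[12, 6, 27, 31]
True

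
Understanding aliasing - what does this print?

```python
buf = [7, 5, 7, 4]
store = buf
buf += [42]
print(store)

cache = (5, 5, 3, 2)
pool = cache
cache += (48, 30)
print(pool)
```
[7, 5, 7, 4, 42]
(5, 5, 3, 2)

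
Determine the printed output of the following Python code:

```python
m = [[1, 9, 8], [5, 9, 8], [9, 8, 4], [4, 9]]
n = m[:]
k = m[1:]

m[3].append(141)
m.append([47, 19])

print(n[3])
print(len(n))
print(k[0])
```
[4, 9, 141]
4
[5, 9, 8]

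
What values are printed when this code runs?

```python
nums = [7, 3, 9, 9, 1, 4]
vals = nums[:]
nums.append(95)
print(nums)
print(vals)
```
[7, 3, 9, 9, 1, 4, 95]
[7, 3, 9, 9, 1, 4]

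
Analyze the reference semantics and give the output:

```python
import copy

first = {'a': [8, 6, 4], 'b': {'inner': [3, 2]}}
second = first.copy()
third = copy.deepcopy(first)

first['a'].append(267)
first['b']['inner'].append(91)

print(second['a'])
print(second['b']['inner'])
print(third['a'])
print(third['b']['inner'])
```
[8, 6, 4, 267]
[3, 2, 91]
[8, 6, 4]
[3, 2]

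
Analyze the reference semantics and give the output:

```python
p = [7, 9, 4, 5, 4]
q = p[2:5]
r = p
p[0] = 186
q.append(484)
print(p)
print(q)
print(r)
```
[186, 9, 4, 5, 4]
[4, 5, 4, 484]
[186, 9, 4, 5, 4]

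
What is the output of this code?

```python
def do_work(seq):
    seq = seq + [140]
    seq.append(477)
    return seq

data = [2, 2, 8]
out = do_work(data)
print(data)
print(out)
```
[2, 2, 8]
[2, 2, 8, 140, 477]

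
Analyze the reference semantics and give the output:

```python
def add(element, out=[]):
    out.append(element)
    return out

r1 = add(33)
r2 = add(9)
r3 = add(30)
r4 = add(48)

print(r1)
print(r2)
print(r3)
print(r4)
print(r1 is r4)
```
[33, 9, 30, 48]
[33, 9, 30, 48]
[33, 9, 30, 48]
[33, 9, 30, 48]
True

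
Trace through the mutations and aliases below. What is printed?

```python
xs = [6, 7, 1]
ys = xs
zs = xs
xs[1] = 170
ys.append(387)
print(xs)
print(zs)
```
[6, 170, 1, 387]
[6, 170, 1, 387]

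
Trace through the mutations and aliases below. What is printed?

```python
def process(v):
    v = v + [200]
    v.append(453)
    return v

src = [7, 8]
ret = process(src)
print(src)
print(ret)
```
[7, 8]
[7, 8, 200, 453]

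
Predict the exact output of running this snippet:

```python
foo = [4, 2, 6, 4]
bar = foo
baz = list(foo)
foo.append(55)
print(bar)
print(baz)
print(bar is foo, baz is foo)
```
[4, 2, 6, 4, 55]
[4, 2, 6, 4]
True False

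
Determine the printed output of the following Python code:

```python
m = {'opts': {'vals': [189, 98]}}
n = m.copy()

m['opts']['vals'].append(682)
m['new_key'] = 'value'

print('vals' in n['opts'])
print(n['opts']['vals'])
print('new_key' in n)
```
True
[189, 98, 682]
False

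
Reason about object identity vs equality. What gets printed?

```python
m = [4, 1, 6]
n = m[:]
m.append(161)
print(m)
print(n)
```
[4, 1, 6, 161]
[4, 1, 6]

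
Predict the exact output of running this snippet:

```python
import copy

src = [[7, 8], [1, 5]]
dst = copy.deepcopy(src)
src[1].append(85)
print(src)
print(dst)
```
[[7, 8], [1, 5, 85]]
[[7, 8], [1, 5]]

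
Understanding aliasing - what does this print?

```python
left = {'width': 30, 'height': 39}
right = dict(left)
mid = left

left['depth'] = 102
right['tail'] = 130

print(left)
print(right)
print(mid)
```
{'width': 30, 'height': 39, 'depth': 102}
{'width': 30, 'height': 39, 'tail': 130}
{'width': 30, 'height': 39, 'depth': 102}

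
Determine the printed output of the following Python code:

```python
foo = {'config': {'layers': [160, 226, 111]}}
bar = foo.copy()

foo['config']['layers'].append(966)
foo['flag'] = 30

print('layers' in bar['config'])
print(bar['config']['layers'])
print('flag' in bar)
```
True
[160, 226, 111, 966]
False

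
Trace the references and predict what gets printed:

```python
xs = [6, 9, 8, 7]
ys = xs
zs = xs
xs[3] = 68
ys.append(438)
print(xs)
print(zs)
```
[6, 9, 8, 68, 438]
[6, 9, 8, 68, 438]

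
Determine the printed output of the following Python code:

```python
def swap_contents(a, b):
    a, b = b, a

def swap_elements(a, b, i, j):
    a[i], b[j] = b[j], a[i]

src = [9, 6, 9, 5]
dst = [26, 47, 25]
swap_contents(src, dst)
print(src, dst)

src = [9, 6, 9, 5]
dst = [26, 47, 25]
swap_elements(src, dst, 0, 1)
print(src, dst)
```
[9, 6, 9, 5] [26, 47, 25]
[47, 6, 9, 5] [26, 9, 25]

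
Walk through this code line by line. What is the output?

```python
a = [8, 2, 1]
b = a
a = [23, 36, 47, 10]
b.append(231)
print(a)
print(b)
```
[23, 36, 47, 10]
[8, 2, 1, 231]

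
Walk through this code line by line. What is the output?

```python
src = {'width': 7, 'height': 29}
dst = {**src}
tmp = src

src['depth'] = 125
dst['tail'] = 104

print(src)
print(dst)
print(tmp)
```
{'width': 7, 'height': 29, 'depth': 125}
{'width': 7, 'height': 29, 'tail': 104}
{'width': 7, 'height': 29, 'depth': 125}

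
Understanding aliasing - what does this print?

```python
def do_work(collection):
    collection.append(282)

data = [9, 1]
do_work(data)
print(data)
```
[9, 1, 282]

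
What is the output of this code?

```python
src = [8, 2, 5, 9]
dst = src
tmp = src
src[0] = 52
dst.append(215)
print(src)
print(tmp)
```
[52, 2, 5, 9, 215]
[52, 2, 5, 9, 215]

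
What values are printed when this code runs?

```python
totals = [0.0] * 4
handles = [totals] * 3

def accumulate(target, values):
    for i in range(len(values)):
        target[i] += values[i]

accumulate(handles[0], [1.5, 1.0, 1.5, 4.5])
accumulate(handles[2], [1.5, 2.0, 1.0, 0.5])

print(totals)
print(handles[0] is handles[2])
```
[3.0, 3.0, 2.5, 5.0]
True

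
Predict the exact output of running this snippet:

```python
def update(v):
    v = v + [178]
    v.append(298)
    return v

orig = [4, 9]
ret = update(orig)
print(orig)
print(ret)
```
[4, 9]
[4, 9, 178, 298]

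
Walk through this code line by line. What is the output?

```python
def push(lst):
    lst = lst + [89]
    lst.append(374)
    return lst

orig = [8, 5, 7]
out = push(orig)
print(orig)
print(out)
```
[8, 5, 7]
[8, 5, 7, 89, 374]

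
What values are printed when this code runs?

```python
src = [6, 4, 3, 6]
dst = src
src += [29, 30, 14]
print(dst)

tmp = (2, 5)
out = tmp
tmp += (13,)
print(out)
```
[6, 4, 3, 6, 29, 30, 14]
(2, 5)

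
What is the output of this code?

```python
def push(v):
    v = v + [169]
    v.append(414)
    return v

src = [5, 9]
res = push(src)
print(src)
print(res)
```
[5, 9]
[5, 9, 169, 414]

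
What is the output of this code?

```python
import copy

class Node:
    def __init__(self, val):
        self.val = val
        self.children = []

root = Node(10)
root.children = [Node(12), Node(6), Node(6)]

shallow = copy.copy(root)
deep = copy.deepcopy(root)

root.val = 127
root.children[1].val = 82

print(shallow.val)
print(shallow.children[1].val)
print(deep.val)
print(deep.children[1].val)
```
10
82
10
6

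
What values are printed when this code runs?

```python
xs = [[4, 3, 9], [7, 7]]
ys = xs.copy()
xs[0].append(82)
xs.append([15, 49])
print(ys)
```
[[4, 3, 9, 82], [7, 7]]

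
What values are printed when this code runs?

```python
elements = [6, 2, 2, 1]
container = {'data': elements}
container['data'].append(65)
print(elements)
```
[6, 2, 2, 1, 65]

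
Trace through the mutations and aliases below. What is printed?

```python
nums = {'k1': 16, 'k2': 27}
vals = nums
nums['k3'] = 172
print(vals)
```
{'k1': 16, 'k2': 27, 'k3': 172}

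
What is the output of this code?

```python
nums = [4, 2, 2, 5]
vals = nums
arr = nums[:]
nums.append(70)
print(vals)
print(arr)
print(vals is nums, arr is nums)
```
[4, 2, 2, 5, 70]
[4, 2, 2, 5]
True False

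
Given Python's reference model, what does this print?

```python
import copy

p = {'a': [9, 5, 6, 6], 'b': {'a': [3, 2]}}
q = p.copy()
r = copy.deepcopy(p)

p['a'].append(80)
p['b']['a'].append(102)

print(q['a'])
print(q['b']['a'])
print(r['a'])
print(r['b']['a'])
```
[9, 5, 6, 6, 80]
[3, 2, 102]
[9, 5, 6, 6]
[3, 2]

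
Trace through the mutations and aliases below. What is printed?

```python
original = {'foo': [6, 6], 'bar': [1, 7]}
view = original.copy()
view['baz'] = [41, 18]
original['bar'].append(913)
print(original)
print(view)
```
{'foo': [6, 6], 'bar': [1, 7, 913]}
{'foo': [6, 6], 'bar': [1, 7, 913], 'baz': [41, 18]}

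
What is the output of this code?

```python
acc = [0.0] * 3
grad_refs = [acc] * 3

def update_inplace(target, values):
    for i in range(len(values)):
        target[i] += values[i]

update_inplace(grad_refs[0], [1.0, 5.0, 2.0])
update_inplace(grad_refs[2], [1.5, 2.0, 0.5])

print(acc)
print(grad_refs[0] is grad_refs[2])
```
[2.5, 7.0, 2.5]
True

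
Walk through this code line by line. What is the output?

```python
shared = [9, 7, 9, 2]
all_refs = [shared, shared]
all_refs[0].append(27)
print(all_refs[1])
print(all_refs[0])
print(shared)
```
[9, 7, 9, 2, 27]
[9, 7, 9, 2, 27]
[9, 7, 9, 2, 27]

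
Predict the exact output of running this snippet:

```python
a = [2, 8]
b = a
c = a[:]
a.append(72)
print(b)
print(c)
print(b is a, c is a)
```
[2, 8, 72]
[2, 8]
True False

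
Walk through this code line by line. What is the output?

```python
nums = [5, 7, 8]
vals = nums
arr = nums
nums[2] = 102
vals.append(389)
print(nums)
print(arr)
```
[5, 7, 102, 389]
[5, 7, 102, 389]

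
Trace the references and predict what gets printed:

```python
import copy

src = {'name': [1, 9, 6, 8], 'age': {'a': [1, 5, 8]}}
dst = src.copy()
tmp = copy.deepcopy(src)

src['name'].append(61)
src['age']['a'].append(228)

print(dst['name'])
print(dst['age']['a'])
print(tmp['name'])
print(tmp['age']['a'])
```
[1, 9, 6, 8, 61]
[1, 5, 8, 228]
[1, 9, 6, 8]
[1, 5, 8]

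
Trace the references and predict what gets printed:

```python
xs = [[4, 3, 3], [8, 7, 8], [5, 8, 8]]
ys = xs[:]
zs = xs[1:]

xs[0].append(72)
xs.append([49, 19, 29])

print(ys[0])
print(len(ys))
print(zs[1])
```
[4, 3, 3, 72]
3
[5, 8, 8]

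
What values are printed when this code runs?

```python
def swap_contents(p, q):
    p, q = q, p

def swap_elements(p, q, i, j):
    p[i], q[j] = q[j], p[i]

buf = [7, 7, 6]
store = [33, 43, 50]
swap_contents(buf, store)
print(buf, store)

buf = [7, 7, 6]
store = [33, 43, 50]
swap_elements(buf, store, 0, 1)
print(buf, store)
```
[7, 7, 6] [33, 43, 50]
[43, 7, 6] [33, 7, 50]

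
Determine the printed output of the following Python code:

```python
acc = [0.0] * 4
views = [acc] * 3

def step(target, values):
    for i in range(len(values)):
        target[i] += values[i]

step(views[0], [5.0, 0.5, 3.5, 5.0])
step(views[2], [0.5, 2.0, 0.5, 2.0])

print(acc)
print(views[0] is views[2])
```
[5.5, 2.5, 4.0, 7.0]
True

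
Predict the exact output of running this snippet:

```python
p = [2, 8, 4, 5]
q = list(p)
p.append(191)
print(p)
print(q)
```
[2, 8, 4, 5, 191]
[2, 8, 4, 5]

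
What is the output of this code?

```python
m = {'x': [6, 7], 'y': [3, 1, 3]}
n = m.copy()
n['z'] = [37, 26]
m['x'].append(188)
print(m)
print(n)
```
{'x': [6, 7, 188], 'y': [3, 1, 3]}
{'x': [6, 7, 188], 'y': [3, 1, 3], 'z': [37, 26]}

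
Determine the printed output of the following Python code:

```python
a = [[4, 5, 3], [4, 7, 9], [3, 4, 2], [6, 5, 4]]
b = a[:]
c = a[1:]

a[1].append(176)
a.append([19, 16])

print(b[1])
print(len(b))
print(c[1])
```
[4, 7, 9, 176]
4
[3, 4, 2]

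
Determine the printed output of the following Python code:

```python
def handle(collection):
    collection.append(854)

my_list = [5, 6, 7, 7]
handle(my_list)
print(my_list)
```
[5, 6, 7, 7, 854]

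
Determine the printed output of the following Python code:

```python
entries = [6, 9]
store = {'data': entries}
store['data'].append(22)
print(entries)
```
[6, 9, 22]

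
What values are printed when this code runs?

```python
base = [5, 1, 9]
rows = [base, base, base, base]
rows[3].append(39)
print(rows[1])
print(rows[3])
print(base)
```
[5, 1, 9, 39]
[5, 1, 9, 39]
[5, 1, 9, 39]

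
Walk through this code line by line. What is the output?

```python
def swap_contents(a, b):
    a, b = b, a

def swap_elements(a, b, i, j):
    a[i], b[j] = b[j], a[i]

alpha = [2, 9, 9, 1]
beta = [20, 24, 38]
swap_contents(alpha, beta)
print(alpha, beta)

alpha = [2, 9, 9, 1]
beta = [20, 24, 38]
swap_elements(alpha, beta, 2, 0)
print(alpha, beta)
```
[2, 9, 9, 1] [20, 24, 38]
[2, 9, 20, 1] [9, 24, 38]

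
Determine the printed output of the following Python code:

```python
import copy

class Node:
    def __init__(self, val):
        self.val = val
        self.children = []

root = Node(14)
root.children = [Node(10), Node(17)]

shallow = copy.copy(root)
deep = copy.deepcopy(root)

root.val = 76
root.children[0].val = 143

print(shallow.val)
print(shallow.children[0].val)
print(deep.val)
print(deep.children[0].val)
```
14
143
14
10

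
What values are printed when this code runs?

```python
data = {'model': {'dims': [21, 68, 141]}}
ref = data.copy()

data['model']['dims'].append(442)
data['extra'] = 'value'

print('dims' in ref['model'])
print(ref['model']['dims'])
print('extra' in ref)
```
True
[21, 68, 141, 442]
False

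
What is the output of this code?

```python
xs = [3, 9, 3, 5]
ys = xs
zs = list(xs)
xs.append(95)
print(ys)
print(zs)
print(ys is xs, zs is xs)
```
[3, 9, 3, 5, 95]
[3, 9, 3, 5]
True False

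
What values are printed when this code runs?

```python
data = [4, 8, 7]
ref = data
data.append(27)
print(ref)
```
[4, 8, 7, 27]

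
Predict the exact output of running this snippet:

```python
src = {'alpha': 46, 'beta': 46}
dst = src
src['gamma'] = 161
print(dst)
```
{'alpha': 46, 'beta': 46, 'gamma': 161}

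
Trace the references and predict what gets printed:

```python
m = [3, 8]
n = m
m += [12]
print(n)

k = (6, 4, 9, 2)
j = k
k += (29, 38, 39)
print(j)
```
[3, 8, 12]
(6, 4, 9, 2)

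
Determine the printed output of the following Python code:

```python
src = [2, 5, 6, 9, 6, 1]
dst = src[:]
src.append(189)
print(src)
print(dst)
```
[2, 5, 6, 9, 6, 1, 189]
[2, 5, 6, 9, 6, 1]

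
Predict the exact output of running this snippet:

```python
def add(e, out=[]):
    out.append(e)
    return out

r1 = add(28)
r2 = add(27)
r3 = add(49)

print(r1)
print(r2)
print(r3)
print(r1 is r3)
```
[28, 27, 49]
[28, 27, 49]
[28, 27, 49]
True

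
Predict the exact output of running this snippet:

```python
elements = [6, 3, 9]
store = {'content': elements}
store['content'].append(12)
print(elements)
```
[6, 3, 9, 12]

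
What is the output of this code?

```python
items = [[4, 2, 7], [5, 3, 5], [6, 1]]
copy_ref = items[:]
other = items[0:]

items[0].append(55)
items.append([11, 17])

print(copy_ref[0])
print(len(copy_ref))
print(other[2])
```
[4, 2, 7, 55]
3
[6, 1]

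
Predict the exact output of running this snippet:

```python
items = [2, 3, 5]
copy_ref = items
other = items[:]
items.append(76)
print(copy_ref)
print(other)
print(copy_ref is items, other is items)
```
[2, 3, 5, 76]
[2, 3, 5]
True False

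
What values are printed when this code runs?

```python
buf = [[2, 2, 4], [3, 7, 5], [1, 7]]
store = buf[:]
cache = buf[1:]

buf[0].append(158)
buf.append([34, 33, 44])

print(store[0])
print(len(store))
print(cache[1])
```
[2, 2, 4, 158]
3
[1, 7]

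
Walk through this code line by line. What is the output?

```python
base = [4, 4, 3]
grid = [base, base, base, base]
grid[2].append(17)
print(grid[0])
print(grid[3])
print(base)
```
[4, 4, 3, 17]
[4, 4, 3, 17]
[4, 4, 3, 17]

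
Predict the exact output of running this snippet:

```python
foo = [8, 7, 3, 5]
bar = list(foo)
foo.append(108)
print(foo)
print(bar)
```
[8, 7, 3, 5, 108]
[8, 7, 3, 5]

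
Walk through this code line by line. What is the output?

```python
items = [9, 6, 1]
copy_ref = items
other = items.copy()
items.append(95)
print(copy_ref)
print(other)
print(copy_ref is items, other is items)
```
[9, 6, 1, 95]
[9, 6, 1]
True False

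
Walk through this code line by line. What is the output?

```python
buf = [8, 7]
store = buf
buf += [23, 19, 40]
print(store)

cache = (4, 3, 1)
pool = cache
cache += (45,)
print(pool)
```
[8, 7, 23, 19, 40]
(4, 3, 1)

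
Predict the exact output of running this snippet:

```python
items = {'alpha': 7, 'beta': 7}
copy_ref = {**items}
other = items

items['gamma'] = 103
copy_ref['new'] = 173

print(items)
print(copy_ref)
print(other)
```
{'alpha': 7, 'beta': 7, 'gamma': 103}
{'alpha': 7, 'beta': 7, 'new': 173}
{'alpha': 7, 'beta': 7, 'gamma': 103}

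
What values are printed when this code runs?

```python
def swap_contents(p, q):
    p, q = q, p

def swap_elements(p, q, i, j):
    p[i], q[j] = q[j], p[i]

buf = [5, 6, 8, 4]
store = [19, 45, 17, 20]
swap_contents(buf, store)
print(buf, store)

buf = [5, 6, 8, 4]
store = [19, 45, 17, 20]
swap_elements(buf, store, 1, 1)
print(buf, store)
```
[5, 6, 8, 4] [19, 45, 17, 20]
[5, 45, 8, 4] [19, 6, 17, 20]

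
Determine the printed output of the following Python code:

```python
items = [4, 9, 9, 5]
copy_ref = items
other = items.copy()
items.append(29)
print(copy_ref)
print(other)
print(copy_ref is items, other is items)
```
[4, 9, 9, 5, 29]
[4, 9, 9, 5]
True False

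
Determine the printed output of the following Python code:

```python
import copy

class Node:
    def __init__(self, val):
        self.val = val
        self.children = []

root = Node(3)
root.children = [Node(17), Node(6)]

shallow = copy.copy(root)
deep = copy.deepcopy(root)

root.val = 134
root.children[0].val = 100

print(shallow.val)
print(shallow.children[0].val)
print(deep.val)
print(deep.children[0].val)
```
3
100
3
17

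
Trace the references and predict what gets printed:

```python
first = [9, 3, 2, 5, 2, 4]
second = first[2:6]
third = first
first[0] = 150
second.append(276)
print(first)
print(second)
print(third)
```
[150, 3, 2, 5, 2, 4]
[2, 5, 2, 4, 276]
[150, 3, 2, 5, 2, 4]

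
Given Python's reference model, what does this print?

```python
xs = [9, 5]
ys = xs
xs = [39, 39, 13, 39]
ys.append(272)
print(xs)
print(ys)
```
[39, 39, 13, 39]
[9, 5, 272]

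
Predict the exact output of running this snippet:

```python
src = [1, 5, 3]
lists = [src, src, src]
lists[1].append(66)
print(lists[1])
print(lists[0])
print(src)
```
[1, 5, 3, 66]
[1, 5, 3, 66]
[1, 5, 3, 66]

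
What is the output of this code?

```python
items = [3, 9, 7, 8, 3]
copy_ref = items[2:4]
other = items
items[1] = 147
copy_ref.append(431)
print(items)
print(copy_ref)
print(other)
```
[3, 147, 7, 8, 3]
[7, 8, 431]
[3, 147, 7, 8, 3]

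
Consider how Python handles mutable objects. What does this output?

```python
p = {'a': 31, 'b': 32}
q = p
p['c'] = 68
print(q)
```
{'a': 31, 'b': 32, 'c': 68}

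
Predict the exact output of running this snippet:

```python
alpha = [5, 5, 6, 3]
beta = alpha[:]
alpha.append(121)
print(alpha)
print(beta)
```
[5, 5, 6, 3, 121]
[5, 5, 6, 3]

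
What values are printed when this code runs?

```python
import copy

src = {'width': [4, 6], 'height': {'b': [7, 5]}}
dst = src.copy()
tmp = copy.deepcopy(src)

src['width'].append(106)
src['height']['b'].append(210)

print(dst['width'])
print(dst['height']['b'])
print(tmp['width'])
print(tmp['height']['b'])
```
[4, 6, 106]
[7, 5, 210]
[4, 6]
[7, 5]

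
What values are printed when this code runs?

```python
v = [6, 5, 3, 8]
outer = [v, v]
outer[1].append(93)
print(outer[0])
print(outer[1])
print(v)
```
[6, 5, 3, 8, 93]
[6, 5, 3, 8, 93]
[6, 5, 3, 8, 93]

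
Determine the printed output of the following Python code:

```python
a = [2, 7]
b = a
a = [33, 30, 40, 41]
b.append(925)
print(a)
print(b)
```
[33, 30, 40, 41]
[2, 7, 925]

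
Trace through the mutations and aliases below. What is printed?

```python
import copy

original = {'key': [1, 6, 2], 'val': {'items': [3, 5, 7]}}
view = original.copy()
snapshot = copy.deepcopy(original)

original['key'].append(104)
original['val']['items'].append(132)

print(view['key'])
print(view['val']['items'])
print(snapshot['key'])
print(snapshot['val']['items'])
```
[1, 6, 2, 104]
[3, 5, 7, 132]
[1, 6, 2]
[3, 5, 7]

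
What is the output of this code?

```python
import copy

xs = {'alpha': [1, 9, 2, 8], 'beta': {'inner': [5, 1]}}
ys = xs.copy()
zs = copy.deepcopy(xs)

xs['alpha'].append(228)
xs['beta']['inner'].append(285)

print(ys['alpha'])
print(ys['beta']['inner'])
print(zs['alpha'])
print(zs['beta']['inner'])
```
[1, 9, 2, 8, 228]
[5, 1, 285]
[1, 9, 2, 8]
[5, 1]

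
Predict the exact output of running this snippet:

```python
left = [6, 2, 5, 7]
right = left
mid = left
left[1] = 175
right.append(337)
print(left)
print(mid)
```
[6, 175, 5, 7, 337]
[6, 175, 5, 7, 337]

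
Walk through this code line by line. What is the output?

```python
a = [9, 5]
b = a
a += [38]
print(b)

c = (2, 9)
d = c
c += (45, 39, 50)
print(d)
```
[9, 5, 38]
(2, 9)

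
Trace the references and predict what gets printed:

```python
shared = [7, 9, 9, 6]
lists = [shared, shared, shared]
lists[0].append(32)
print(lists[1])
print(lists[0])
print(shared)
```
[7, 9, 9, 6, 32]
[7, 9, 9, 6, 32]
[7, 9, 9, 6, 32]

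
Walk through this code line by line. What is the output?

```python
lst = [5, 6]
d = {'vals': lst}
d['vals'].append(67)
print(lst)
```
[5, 6, 67]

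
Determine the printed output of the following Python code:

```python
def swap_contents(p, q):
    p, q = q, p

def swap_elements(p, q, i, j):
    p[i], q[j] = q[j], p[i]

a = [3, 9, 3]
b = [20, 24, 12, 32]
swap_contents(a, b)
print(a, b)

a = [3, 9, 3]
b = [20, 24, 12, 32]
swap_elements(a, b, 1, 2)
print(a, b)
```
[3, 9, 3] [20, 24, 12, 32]
[3, 12, 3] [20, 24, 9, 32]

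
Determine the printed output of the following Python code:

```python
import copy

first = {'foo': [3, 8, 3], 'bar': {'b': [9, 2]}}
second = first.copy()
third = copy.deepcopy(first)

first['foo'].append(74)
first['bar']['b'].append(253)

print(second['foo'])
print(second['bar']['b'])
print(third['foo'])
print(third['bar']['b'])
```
[3, 8, 3, 74]
[9, 2, 253]
[3, 8, 3]
[9, 2]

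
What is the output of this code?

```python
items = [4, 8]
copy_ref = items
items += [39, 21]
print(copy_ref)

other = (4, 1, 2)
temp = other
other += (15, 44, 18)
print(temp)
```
[4, 8, 39, 21]
(4, 1, 2)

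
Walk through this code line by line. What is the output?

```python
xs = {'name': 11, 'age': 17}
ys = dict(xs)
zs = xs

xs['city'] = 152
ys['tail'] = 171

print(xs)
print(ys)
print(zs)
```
{'name': 11, 'age': 17, 'city': 152}
{'name': 11, 'age': 17, 'tail': 171}
{'name': 11, 'age': 17, 'city': 152}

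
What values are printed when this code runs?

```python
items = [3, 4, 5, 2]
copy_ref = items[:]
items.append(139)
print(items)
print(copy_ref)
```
[3, 4, 5, 2, 139]
[3, 4, 5, 2]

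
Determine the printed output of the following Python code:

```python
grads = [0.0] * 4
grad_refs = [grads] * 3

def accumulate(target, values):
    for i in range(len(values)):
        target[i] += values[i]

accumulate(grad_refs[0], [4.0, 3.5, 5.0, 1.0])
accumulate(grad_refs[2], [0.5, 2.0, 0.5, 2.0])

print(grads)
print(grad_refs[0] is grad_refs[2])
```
[4.5, 5.5, 5.5, 3.0]
True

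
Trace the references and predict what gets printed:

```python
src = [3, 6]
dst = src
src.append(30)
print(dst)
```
[3, 6, 30]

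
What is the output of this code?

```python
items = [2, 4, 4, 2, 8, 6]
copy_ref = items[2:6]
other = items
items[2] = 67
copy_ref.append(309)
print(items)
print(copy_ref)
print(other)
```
[2, 4, 67, 2, 8, 6]
[4, 2, 8, 6, 309]
[2, 4, 67, 2, 8, 6]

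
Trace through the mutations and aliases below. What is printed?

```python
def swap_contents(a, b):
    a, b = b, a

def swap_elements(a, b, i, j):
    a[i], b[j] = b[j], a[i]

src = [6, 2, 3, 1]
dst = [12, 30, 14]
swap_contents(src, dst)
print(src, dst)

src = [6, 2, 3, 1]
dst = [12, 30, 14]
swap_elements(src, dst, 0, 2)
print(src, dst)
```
[6, 2, 3, 1] [12, 30, 14]
[14, 2, 3, 1] [12, 30, 6]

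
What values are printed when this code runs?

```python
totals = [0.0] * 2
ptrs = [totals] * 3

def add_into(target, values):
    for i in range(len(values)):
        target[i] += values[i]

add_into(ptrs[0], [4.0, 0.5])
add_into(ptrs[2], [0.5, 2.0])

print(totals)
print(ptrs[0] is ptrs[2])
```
[4.5, 2.5]
True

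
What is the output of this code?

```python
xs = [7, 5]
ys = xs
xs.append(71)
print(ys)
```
[7, 5, 71]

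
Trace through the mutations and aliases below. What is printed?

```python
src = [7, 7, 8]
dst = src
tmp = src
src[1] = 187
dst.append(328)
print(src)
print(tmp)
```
[7, 187, 8, 328]
[7, 187, 8, 328]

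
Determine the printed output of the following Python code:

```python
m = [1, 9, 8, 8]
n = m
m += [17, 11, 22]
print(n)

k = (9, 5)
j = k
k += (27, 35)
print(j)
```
[1, 9, 8, 8, 17, 11, 22]
(9, 5)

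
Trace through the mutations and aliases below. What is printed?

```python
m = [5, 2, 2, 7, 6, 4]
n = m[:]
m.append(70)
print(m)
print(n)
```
[5, 2, 2, 7, 6, 4, 70]
[5, 2, 2, 7, 6, 4]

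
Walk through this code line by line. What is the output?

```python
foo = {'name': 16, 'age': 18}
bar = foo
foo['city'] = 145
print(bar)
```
{'name': 16, 'age': 18, 'city': 145}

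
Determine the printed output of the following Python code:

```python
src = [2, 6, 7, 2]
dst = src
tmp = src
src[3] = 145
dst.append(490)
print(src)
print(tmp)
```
[2, 6, 7, 145, 490]
[2, 6, 7, 145, 490]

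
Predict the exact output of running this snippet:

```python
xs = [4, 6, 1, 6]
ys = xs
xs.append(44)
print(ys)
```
[4, 6, 1, 6, 44]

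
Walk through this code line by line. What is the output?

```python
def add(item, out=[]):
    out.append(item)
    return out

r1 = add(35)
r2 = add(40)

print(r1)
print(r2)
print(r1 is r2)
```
[35, 40]
[35, 40]
True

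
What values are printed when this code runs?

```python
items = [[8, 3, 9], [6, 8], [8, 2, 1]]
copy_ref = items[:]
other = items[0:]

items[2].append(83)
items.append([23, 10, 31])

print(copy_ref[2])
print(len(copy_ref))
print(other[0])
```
[8, 2, 1, 83]
3
[8, 3, 9]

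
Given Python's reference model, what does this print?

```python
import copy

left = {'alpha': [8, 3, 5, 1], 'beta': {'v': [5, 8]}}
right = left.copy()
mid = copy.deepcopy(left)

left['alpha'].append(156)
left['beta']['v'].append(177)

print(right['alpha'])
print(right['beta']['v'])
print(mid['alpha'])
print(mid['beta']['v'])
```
[8, 3, 5, 1, 156]
[5, 8, 177]
[8, 3, 5, 1]
[5, 8]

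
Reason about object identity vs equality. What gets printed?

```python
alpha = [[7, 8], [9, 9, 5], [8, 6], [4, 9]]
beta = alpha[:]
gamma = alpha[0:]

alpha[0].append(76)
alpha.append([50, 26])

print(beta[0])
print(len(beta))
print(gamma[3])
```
[7, 8, 76]
4
[4, 9]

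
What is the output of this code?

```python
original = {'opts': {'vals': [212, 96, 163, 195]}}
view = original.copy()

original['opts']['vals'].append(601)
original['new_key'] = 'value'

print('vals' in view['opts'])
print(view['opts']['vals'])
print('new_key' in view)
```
True
[212, 96, 163, 195, 601]
False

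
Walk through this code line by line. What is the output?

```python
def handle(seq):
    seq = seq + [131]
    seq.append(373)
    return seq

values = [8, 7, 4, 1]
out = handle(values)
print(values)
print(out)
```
[8, 7, 4, 1]
[8, 7, 4, 1, 131, 373]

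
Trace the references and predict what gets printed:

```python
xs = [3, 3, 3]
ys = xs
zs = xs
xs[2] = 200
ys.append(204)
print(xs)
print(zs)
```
[3, 3, 200, 204]
[3, 3, 200, 204]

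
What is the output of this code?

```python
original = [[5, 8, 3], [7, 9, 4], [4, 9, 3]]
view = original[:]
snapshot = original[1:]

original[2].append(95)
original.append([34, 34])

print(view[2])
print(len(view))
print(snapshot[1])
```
[4, 9, 3, 95]
3
[4, 9, 3, 95]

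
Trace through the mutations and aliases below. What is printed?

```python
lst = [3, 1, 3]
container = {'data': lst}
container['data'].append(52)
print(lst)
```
[3, 1, 3, 52]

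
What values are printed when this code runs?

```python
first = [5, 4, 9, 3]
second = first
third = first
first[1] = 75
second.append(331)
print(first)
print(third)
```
[5, 75, 9, 3, 331]
[5, 75, 9, 3, 331]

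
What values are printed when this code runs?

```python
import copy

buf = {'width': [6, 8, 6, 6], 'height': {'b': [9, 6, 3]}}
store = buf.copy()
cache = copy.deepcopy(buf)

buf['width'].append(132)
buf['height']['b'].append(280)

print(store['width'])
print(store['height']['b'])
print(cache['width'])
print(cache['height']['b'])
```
[6, 8, 6, 6, 132]
[9, 6, 3, 280]
[6, 8, 6, 6]
[9, 6, 3]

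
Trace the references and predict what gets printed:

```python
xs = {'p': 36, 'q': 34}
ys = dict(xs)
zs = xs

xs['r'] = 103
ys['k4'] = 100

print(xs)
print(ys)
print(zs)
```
{'p': 36, 'q': 34, 'r': 103}
{'p': 36, 'q': 34, 'k4': 100}
{'p': 36, 'q': 34, 'r': 103}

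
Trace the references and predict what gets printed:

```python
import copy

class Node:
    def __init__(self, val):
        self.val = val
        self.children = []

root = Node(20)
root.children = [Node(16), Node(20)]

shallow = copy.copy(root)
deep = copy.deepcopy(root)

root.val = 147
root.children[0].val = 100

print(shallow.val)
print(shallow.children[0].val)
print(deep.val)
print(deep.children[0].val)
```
20
100
20
16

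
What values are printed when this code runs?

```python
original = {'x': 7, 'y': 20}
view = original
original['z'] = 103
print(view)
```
{'x': 7, 'y': 20, 'z': 103}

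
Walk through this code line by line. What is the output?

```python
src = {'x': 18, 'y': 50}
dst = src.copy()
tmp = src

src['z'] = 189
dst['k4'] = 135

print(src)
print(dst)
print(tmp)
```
{'x': 18, 'y': 50, 'z': 189}
{'x': 18, 'y': 50, 'k4': 135}
{'x': 18, 'y': 50, 'z': 189}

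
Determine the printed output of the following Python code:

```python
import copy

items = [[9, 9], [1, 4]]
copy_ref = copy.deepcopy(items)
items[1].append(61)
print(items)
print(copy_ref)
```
[[9, 9], [1, 4, 61]]
[[9, 9], [1, 4]]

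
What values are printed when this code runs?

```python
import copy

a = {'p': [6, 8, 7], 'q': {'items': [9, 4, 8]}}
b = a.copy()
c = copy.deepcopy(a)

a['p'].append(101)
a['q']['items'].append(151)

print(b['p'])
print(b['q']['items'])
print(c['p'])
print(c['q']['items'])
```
[6, 8, 7, 101]
[9, 4, 8, 151]
[6, 8, 7]
[9, 4, 8]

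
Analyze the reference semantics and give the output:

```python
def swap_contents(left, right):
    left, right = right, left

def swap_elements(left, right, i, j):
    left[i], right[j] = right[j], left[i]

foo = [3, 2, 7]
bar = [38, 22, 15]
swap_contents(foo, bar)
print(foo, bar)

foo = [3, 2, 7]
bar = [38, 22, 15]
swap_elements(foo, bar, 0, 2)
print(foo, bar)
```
[3, 2, 7] [38, 22, 15]
[15, 2, 7] [38, 22, 3]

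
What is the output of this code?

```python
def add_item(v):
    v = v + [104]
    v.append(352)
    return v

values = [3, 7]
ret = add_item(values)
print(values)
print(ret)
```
[3, 7]
[3, 7, 104, 352]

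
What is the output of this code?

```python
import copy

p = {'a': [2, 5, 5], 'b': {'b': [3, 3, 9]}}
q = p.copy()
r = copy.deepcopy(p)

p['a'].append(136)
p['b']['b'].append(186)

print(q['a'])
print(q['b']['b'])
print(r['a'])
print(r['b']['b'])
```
[2, 5, 5, 136]
[3, 3, 9, 186]
[2, 5, 5]
[3, 3, 9]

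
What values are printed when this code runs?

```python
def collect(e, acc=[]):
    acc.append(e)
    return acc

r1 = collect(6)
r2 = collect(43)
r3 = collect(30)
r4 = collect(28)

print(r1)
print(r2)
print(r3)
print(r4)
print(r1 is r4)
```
[6, 43, 30, 28]
[6, 43, 30, 28]
[6, 43, 30, 28]
[6, 43, 30, 28]
True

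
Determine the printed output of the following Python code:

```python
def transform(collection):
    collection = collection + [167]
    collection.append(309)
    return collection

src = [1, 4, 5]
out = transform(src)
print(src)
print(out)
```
[1, 4, 5]
[1, 4, 5, 167, 309]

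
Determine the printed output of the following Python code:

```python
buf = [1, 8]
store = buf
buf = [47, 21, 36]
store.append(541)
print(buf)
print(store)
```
[47, 21, 36]
[1, 8, 541]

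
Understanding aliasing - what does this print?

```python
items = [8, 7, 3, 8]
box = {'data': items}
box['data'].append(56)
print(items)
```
[8, 7, 3, 8, 56]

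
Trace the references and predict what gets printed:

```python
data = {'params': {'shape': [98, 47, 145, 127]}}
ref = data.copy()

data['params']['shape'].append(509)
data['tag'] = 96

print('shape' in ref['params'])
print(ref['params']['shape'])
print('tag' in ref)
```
True
[98, 47, 145, 127, 509]
False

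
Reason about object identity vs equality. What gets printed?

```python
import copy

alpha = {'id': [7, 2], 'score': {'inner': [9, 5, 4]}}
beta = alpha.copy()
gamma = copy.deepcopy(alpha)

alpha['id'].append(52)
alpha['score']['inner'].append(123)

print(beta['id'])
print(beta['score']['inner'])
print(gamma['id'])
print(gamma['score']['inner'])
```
[7, 2, 52]
[9, 5, 4, 123]
[7, 2]
[9, 5, 4]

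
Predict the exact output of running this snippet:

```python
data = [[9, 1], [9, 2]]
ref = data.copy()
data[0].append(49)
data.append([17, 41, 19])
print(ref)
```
[[9, 1, 49], [9, 2]]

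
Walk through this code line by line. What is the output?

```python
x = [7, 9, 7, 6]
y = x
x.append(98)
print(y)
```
[7, 9, 7, 6, 98]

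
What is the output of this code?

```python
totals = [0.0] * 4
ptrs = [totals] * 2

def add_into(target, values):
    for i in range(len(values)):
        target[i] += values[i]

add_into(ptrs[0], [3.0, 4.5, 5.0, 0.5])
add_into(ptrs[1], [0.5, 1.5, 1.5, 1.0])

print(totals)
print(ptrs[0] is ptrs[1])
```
[3.5, 6.0, 6.5, 1.5]
True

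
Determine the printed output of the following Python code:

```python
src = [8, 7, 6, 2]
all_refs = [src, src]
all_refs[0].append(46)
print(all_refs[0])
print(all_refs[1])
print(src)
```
[8, 7, 6, 2, 46]
[8, 7, 6, 2, 46]
[8, 7, 6, 2, 46]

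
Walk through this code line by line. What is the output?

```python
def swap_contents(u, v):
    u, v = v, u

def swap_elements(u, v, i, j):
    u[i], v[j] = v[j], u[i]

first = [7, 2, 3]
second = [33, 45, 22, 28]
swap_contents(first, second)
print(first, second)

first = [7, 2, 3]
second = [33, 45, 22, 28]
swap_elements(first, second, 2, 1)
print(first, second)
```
[7, 2, 3] [33, 45, 22, 28]
[7, 2, 45] [33, 3, 22, 28]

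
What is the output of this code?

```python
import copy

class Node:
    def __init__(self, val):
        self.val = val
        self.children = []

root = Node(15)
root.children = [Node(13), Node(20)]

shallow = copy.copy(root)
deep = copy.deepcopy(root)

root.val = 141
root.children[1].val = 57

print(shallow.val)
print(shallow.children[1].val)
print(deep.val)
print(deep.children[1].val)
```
15
57
15
20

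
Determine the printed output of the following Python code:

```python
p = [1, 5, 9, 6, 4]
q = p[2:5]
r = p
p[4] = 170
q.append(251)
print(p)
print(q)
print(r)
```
[1, 5, 9, 6, 170]
[9, 6, 4, 251]
[1, 5, 9, 6, 170]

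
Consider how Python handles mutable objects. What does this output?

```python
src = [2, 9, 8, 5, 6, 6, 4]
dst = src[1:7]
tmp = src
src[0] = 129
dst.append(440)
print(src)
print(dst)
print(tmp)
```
[129, 9, 8, 5, 6, 6, 4]
[9, 8, 5, 6, 6, 4, 440]
[129, 9, 8, 5, 6, 6, 4]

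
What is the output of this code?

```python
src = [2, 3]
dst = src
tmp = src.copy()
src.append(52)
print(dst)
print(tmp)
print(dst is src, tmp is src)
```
[2, 3, 52]
[2, 3]
True False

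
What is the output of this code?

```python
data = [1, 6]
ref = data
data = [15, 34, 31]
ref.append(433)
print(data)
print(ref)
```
[15, 34, 31]
[1, 6, 433]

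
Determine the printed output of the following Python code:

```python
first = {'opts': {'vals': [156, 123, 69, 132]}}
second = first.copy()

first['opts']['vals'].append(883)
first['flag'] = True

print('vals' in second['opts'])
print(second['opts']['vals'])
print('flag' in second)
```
True
[156, 123, 69, 132, 883]
False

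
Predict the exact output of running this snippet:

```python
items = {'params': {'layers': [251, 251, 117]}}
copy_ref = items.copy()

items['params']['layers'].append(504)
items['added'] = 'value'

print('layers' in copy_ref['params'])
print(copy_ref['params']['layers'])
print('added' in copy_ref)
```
True
[251, 251, 117, 504]
False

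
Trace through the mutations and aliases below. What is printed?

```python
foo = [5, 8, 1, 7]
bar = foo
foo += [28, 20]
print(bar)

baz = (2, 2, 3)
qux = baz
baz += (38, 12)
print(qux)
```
[5, 8, 1, 7, 28, 20]
(2, 2, 3)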